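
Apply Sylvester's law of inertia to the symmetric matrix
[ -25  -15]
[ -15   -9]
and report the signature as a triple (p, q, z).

Answer: (0, 1, 1)

Derivation:
step 0: pivot -25 → sign −
step 1: row/col 1 already zero → sign 0
signature = (0, 1, 1)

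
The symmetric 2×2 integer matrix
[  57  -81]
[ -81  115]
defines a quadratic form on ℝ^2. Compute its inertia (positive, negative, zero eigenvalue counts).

Answer: (1, 1, 0)

Derivation:
step 0: pivot 57 → sign +
step 1: pivot -2/19 → sign −
signature = (1, 1, 0)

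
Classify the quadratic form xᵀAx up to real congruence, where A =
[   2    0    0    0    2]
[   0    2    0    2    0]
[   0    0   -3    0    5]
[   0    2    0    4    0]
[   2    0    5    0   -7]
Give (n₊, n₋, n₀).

Answer: (3, 2, 0)

Derivation:
step 0: pivot 2 → sign +
step 1: pivot 2 → sign +
step 2: pivot -3 → sign −
step 3: pivot 2 → sign +
step 4: pivot -2/3 → sign −
signature = (3, 2, 0)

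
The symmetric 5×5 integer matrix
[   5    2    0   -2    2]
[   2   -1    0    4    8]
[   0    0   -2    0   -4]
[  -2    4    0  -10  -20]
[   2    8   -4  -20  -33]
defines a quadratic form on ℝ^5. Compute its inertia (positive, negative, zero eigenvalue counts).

step 0: pivot 5 → sign +
step 1: pivot -9/5 → sign −
step 2: pivot -2 → sign −
step 3: pivot 2 → sign +
step 4: pivot 3 → sign +
signature = (3, 2, 0)

Answer: (3, 2, 0)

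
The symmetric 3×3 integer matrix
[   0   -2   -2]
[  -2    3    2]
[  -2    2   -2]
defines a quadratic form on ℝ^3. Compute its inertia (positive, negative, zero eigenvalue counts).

step 0: pivot 3 → sign +
step 1: pivot -4/3 → sign −
step 2: pivot -3 → sign −
signature = (1, 2, 0)

Answer: (1, 2, 0)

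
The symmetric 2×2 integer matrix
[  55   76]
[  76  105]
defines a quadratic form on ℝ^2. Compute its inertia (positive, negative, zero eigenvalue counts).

step 0: pivot 55 → sign +
step 1: pivot -1/55 → sign −
signature = (1, 1, 0)

Answer: (1, 1, 0)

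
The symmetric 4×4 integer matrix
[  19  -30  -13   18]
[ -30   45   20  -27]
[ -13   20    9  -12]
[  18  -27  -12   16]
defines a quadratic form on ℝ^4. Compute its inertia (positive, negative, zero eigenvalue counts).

step 0: pivot 19 → sign +
step 1: pivot -45/19 → sign −
step 2: pivot 2/9 → sign +
step 3: pivot -1/5 → sign −
signature = (2, 2, 0)

Answer: (2, 2, 0)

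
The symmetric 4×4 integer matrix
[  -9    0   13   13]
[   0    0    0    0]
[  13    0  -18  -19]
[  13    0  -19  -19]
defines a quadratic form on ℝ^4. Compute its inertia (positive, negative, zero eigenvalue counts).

step 0: pivot -9 → sign −
step 1: pivot 7/9 → sign +
step 2: pivot -2/7 → sign −
step 3: row/col 3 already zero → sign 0
signature = (1, 2, 1)

Answer: (1, 2, 1)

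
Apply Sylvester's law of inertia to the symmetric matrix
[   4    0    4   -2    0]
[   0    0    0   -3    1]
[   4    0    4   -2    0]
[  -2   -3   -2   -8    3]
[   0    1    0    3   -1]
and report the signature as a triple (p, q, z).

step 0: pivot 4 → sign +
step 1: pivot -9 → sign −
step 2: pivot 1 → sign +
step 3: row/col 3 already zero → sign 0
step 4: row/col 4 already zero → sign 0
signature = (2, 1, 2)

Answer: (2, 1, 2)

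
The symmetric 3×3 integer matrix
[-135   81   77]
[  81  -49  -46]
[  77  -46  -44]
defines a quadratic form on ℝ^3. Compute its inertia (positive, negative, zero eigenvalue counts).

Answer: (1, 2, 0)

Derivation:
step 0: pivot -135 → sign −
step 1: pivot -2/5 → sign −
step 2: pivot 1/54 → sign +
signature = (1, 2, 0)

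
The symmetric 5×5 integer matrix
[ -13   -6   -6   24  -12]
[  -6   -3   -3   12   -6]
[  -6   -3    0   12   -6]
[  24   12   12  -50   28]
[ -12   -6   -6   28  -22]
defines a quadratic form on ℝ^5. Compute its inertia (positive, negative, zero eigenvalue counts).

step 0: pivot -13 → sign −
step 1: pivot -3/13 → sign −
step 2: pivot 3 → sign +
step 3: pivot -2 → sign −
step 4: pivot -2 → sign −
signature = (1, 4, 0)

Answer: (1, 4, 0)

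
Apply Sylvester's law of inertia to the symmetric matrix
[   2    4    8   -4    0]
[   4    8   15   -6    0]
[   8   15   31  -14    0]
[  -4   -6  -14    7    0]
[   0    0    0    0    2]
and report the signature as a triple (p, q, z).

step 0: pivot 2 → sign +
step 1: pivot -1 → sign −
step 2: pivot 1 → sign +
step 3: pivot 3 → sign +
step 4: pivot 2 → sign +
signature = (4, 1, 0)

Answer: (4, 1, 0)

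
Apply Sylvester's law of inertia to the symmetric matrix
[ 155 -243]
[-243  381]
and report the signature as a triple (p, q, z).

Answer: (2, 0, 0)

Derivation:
step 0: pivot 155 → sign +
step 1: pivot 6/155 → sign +
signature = (2, 0, 0)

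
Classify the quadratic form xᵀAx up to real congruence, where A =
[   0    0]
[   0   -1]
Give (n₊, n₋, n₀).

step 0: pivot -1 → sign −
step 1: row/col 1 already zero → sign 0
signature = (0, 1, 1)

Answer: (0, 1, 1)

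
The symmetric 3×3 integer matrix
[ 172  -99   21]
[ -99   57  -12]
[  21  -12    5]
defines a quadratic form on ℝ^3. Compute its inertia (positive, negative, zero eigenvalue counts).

step 0: pivot 172 → sign +
step 1: pivot 3/172 → sign +
step 2: pivot 2 → sign +
signature = (3, 0, 0)

Answer: (3, 0, 0)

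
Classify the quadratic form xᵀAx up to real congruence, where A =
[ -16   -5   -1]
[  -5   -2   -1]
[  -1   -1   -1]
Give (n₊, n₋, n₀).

step 0: pivot -16 → sign −
step 1: pivot -7/16 → sign −
step 2: pivot 1/7 → sign +
signature = (1, 2, 0)

Answer: (1, 2, 0)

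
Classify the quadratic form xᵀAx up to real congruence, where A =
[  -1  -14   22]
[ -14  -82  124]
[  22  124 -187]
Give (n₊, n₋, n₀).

step 0: pivot -1 → sign −
step 1: pivot 114 → sign +
step 2: pivot 1/57 → sign +
signature = (2, 1, 0)

Answer: (2, 1, 0)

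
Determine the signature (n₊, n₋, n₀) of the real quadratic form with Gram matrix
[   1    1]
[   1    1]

Answer: (1, 0, 1)

Derivation:
step 0: pivot 1 → sign +
step 1: row/col 1 already zero → sign 0
signature = (1, 0, 1)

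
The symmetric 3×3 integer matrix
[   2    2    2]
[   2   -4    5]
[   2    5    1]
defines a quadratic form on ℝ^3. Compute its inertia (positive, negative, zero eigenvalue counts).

step 0: pivot 2 → sign +
step 1: pivot -6 → sign −
step 2: pivot 1/2 → sign +
signature = (2, 1, 0)

Answer: (2, 1, 0)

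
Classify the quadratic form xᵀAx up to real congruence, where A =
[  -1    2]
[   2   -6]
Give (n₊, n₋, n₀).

Answer: (0, 2, 0)

Derivation:
step 0: pivot -1 → sign −
step 1: pivot -2 → sign −
signature = (0, 2, 0)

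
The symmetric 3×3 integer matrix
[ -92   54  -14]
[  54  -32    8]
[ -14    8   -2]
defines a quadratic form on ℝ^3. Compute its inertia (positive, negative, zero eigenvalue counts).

Answer: (1, 2, 0)

Derivation:
step 0: pivot -92 → sign −
step 1: pivot -7/23 → sign −
step 2: pivot 2/7 → sign +
signature = (1, 2, 0)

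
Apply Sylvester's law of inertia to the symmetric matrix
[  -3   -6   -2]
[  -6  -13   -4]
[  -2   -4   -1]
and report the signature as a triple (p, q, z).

step 0: pivot -3 → sign −
step 1: pivot -1 → sign −
step 2: pivot 1/3 → sign +
signature = (1, 2, 0)

Answer: (1, 2, 0)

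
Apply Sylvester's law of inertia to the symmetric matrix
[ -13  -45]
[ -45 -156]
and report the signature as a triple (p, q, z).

step 0: pivot -13 → sign −
step 1: pivot -3/13 → sign −
signature = (0, 2, 0)

Answer: (0, 2, 0)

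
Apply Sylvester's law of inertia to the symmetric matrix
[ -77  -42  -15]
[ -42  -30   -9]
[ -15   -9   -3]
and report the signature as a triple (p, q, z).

step 0: pivot -77 → sign −
step 1: pivot -78/11 → sign −
step 2: pivot 3/182 → sign +
signature = (1, 2, 0)

Answer: (1, 2, 0)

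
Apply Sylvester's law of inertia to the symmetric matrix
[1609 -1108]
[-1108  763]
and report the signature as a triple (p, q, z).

step 0: pivot 1609 → sign +
step 1: pivot 3/1609 → sign +
signature = (2, 0, 0)

Answer: (2, 0, 0)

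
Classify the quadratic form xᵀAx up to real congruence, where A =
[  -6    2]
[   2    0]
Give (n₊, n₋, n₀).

step 0: pivot -6 → sign −
step 1: pivot 2/3 → sign +
signature = (1, 1, 0)

Answer: (1, 1, 0)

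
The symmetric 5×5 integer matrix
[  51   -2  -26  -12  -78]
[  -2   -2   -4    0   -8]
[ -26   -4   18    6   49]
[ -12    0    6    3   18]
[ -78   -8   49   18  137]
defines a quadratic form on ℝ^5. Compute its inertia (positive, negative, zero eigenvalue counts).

Answer: (3, 2, 0)

Derivation:
step 0: pivot 51 → sign +
step 1: pivot -106/51 → sign −
step 2: pivot 894/53 → sign +
step 3: pivot 33/149 → sign +
step 4: pivot -1/22 → sign −
signature = (3, 2, 0)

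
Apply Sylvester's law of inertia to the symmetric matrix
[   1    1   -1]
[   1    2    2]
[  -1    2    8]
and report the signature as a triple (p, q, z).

Answer: (2, 1, 0)

Derivation:
step 0: pivot 1 → sign +
step 1: pivot 1 → sign +
step 2: pivot -2 → sign −
signature = (2, 1, 0)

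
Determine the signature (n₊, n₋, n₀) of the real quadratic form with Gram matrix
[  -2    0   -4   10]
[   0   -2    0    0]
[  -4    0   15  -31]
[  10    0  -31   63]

step 0: pivot -2 → sign −
step 1: pivot -2 → sign −
step 2: pivot 23 → sign +
step 3: pivot -2/23 → sign −
signature = (1, 3, 0)

Answer: (1, 3, 0)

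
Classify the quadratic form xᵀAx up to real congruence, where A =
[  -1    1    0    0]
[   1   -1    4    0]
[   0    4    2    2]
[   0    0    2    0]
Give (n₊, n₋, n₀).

Answer: (1, 2, 1)

Derivation:
step 0: pivot -1 → sign −
step 1: pivot 2 → sign +
step 2: pivot -8 → sign −
step 3: row/col 3 already zero → sign 0
signature = (1, 2, 1)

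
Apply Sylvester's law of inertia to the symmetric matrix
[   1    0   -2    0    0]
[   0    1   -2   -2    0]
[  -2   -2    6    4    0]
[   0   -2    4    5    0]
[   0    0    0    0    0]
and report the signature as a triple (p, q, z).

Answer: (3, 1, 1)

Derivation:
step 0: pivot 1 → sign +
step 1: pivot 1 → sign +
step 2: pivot -2 → sign −
step 3: pivot 1 → sign +
step 4: row/col 4 already zero → sign 0
signature = (3, 1, 1)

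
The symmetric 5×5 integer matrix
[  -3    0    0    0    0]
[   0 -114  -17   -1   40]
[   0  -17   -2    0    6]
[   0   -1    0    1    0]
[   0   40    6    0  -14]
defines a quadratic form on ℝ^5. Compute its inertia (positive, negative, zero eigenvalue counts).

Answer: (2, 3, 0)

Derivation:
step 0: pivot -3 → sign −
step 1: pivot -114 → sign −
step 2: pivot 61/114 → sign +
step 3: pivot 59/61 → sign +
step 4: pivot -6/59 → sign −
signature = (2, 3, 0)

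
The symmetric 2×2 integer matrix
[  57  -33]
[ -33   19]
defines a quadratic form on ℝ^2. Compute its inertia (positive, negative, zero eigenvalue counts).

Answer: (1, 1, 0)

Derivation:
step 0: pivot 57 → sign +
step 1: pivot -2/19 → sign −
signature = (1, 1, 0)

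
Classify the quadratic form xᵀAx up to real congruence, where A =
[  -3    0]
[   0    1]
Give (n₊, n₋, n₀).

Answer: (1, 1, 0)

Derivation:
step 0: pivot -3 → sign −
step 1: pivot 1 → sign +
signature = (1, 1, 0)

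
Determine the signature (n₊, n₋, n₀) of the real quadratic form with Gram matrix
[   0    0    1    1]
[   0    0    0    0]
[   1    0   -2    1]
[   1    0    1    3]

Answer: (1, 2, 1)

Derivation:
step 0: pivot -2 → sign −
step 1: pivot 1/2 → sign +
step 2: pivot -1 → sign −
step 3: row/col 3 already zero → sign 0
signature = (1, 2, 1)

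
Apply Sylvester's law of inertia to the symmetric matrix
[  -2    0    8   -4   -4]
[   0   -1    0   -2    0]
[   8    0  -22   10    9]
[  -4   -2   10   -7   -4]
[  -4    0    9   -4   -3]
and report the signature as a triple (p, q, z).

step 0: pivot -2 → sign −
step 1: pivot -1 → sign −
step 2: pivot 10 → sign +
step 3: pivot 7/5 → sign +
step 4: pivot 1/14 → sign +
signature = (3, 2, 0)

Answer: (3, 2, 0)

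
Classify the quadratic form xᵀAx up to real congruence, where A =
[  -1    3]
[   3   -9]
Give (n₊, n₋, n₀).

Answer: (0, 1, 1)

Derivation:
step 0: pivot -1 → sign −
step 1: row/col 1 already zero → sign 0
signature = (0, 1, 1)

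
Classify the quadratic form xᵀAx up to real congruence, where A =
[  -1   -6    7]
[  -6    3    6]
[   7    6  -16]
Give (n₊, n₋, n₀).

Answer: (1, 2, 0)

Derivation:
step 0: pivot -1 → sign −
step 1: pivot 39 → sign +
step 2: pivot -3/13 → sign −
signature = (1, 2, 0)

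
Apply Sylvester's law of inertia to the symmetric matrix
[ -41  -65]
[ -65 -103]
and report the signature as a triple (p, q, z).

Answer: (1, 1, 0)

Derivation:
step 0: pivot -41 → sign −
step 1: pivot 2/41 → sign +
signature = (1, 1, 0)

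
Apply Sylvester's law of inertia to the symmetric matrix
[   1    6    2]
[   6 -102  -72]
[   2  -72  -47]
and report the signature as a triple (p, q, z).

Answer: (2, 1, 0)

Derivation:
step 0: pivot 1 → sign +
step 1: pivot -138 → sign −
step 2: pivot 3/23 → sign +
signature = (2, 1, 0)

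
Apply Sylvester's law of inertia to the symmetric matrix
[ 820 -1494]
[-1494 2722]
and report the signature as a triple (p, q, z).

step 0: pivot 820 → sign +
step 1: pivot 1/205 → sign +
signature = (2, 0, 0)

Answer: (2, 0, 0)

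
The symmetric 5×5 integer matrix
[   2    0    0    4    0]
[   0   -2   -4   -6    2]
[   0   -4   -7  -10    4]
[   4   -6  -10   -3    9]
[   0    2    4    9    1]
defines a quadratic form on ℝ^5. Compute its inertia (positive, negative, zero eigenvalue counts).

step 0: pivot 2 → sign +
step 1: pivot -2 → sign −
step 2: pivot 1 → sign +
step 3: pivot 3 → sign +
step 4: row/col 4 already zero → sign 0
signature = (3, 1, 1)

Answer: (3, 1, 1)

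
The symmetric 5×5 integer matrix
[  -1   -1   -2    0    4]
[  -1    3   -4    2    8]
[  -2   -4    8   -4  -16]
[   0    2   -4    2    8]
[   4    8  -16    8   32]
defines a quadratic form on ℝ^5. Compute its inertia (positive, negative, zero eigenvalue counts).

step 0: pivot -1 → sign −
step 1: pivot 4 → sign +
step 2: pivot 11 → sign +
step 3: pivot 2/11 → sign +
step 4: row/col 4 already zero → sign 0
signature = (3, 1, 1)

Answer: (3, 1, 1)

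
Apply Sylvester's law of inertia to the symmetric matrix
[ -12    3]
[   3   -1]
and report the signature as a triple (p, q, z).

Answer: (0, 2, 0)

Derivation:
step 0: pivot -12 → sign −
step 1: pivot -1/4 → sign −
signature = (0, 2, 0)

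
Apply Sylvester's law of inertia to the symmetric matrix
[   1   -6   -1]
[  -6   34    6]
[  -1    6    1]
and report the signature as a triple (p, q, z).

Answer: (1, 1, 1)

Derivation:
step 0: pivot 1 → sign +
step 1: pivot -2 → sign −
step 2: row/col 2 already zero → sign 0
signature = (1, 1, 1)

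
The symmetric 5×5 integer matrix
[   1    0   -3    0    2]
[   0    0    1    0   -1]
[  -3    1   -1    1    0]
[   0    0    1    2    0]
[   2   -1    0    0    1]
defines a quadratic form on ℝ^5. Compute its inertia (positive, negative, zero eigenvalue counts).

step 0: pivot 1 → sign +
step 1: pivot -10 → sign −
step 2: pivot 1/10 → sign +
step 3: pivot 2 → sign +
step 4: pivot -3/2 → sign −
signature = (3, 2, 0)

Answer: (3, 2, 0)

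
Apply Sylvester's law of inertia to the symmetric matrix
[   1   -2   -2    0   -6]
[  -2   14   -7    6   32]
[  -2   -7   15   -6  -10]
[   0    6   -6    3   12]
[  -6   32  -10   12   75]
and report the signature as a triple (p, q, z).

Answer: (2, 3, 0)

Derivation:
step 0: pivot 1 → sign +
step 1: pivot 10 → sign +
step 2: pivot -11/10 → sign −
step 3: pivot -3/11 → sign −
step 4: pivot -1 → sign −
signature = (2, 3, 0)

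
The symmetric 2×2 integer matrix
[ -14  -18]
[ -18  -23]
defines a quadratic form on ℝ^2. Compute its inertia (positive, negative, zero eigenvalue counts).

Answer: (1, 1, 0)

Derivation:
step 0: pivot -14 → sign −
step 1: pivot 1/7 → sign +
signature = (1, 1, 0)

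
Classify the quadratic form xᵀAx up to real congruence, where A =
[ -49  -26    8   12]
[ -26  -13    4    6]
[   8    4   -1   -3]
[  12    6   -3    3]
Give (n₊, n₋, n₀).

step 0: pivot -49 → sign −
step 1: pivot 39/49 → sign +
step 2: pivot 3/13 → sign +
step 3: row/col 3 already zero → sign 0
signature = (2, 1, 1)

Answer: (2, 1, 1)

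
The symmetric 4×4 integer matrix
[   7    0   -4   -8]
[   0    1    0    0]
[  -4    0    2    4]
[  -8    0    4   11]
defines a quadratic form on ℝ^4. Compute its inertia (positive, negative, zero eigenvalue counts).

step 0: pivot 7 → sign +
step 1: pivot 1 → sign +
step 2: pivot -2/7 → sign −
step 3: pivot 3 → sign +
signature = (3, 1, 0)

Answer: (3, 1, 0)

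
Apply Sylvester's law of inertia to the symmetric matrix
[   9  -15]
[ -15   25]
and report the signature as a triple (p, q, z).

step 0: pivot 9 → sign +
step 1: row/col 1 already zero → sign 0
signature = (1, 0, 1)

Answer: (1, 0, 1)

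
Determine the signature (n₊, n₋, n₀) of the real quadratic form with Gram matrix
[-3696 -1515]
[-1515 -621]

step 0: pivot -3696 → sign −
step 1: pivot 3/1232 → sign +
signature = (1, 1, 0)

Answer: (1, 1, 0)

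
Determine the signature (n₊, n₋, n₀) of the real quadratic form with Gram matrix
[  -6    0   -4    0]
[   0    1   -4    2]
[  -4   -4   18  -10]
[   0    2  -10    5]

Answer: (3, 1, 0)

Derivation:
step 0: pivot -6 → sign −
step 1: pivot 1 → sign +
step 2: pivot 14/3 → sign +
step 3: pivot 1/7 → sign +
signature = (3, 1, 0)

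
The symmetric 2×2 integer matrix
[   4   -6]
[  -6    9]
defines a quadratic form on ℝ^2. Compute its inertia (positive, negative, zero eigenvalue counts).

step 0: pivot 4 → sign +
step 1: row/col 1 already zero → sign 0
signature = (1, 0, 1)

Answer: (1, 0, 1)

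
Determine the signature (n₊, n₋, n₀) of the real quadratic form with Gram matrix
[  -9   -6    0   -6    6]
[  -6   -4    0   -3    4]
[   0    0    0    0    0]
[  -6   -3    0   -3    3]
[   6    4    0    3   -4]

Answer: (1, 2, 2)

Derivation:
step 0: pivot -9 → sign −
step 1: pivot 1 → sign +
step 2: pivot -1 → sign −
step 3: row/col 3 already zero → sign 0
step 4: row/col 4 already zero → sign 0
signature = (1, 2, 2)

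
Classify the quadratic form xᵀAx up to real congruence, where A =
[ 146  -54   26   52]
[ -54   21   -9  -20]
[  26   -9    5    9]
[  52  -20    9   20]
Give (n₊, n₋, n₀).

step 0: pivot 146 → sign +
step 1: pivot 75/73 → sign +
step 2: pivot 68/75 → sign +
step 3: pivot -3/68 → sign −
signature = (3, 1, 0)

Answer: (3, 1, 0)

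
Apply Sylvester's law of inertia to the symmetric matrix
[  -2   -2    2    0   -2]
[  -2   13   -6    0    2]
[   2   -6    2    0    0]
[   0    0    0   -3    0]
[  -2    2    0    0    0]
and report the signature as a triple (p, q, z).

step 0: pivot -2 → sign −
step 1: pivot 15 → sign +
step 2: pivot -4/15 → sign −
step 3: pivot -3 → sign −
step 4: pivot 1 → sign +
signature = (2, 3, 0)

Answer: (2, 3, 0)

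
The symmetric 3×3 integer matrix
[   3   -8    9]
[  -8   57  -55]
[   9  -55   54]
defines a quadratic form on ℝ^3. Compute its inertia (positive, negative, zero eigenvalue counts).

Answer: (3, 0, 0)

Derivation:
step 0: pivot 3 → sign +
step 1: pivot 107/3 → sign +
step 2: pivot 6/107 → sign +
signature = (3, 0, 0)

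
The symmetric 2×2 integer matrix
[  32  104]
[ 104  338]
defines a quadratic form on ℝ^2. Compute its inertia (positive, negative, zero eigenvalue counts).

step 0: pivot 32 → sign +
step 1: row/col 1 already zero → sign 0
signature = (1, 0, 1)

Answer: (1, 0, 1)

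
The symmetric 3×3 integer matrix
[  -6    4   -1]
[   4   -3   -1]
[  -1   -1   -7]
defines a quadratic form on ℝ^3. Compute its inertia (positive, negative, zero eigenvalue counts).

step 0: pivot -6 → sign −
step 1: pivot -1/3 → sign −
step 2: pivot 3/2 → sign +
signature = (1, 2, 0)

Answer: (1, 2, 0)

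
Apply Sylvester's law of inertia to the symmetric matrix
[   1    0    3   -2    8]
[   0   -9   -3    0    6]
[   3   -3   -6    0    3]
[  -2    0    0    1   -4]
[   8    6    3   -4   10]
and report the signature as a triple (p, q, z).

step 0: pivot 1 → sign +
step 1: pivot -9 → sign −
step 2: pivot -14 → sign −
step 3: pivot -3/7 → sign −
step 4: pivot -3/2 → sign −
signature = (1, 4, 0)

Answer: (1, 4, 0)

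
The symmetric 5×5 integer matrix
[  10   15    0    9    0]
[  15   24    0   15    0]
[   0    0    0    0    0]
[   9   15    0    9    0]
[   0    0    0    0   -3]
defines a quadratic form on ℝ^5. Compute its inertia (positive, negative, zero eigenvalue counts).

Answer: (2, 2, 1)

Derivation:
step 0: pivot 10 → sign +
step 1: pivot 3/2 → sign +
step 2: pivot -3/5 → sign −
step 3: pivot -3 → sign −
step 4: row/col 4 already zero → sign 0
signature = (2, 2, 1)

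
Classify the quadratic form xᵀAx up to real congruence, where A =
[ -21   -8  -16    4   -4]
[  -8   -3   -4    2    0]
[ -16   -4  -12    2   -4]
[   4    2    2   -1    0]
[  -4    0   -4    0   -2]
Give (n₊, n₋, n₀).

Answer: (2, 2, 1)

Derivation:
step 0: pivot -21 → sign −
step 1: pivot 1/21 → sign +
step 2: pivot -92 → sign −
step 3: pivot 6/23 → sign +
step 4: row/col 4 already zero → sign 0
signature = (2, 2, 1)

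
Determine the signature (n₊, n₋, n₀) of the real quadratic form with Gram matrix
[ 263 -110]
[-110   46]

step 0: pivot 263 → sign +
step 1: pivot -2/263 → sign −
signature = (1, 1, 0)

Answer: (1, 1, 0)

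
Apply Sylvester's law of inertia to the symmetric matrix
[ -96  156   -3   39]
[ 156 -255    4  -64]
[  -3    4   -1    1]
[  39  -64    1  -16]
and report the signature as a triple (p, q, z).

Answer: (1, 3, 0)

Derivation:
step 0: pivot -96 → sign −
step 1: pivot -3/2 → sign −
step 2: pivot -19/48 → sign −
step 3: pivot 3/19 → sign +
signature = (1, 3, 0)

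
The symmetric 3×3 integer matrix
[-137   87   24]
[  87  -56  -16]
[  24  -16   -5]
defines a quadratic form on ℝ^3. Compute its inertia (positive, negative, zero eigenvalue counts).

Answer: (0, 3, 0)

Derivation:
step 0: pivot -137 → sign −
step 1: pivot -103/137 → sign −
step 2: pivot -3/103 → sign −
signature = (0, 3, 0)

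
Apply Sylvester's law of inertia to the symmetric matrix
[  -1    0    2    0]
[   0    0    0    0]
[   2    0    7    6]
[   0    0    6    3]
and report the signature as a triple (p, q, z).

step 0: pivot -1 → sign −
step 1: pivot 11 → sign +
step 2: pivot -3/11 → sign −
step 3: row/col 3 already zero → sign 0
signature = (1, 2, 1)

Answer: (1, 2, 1)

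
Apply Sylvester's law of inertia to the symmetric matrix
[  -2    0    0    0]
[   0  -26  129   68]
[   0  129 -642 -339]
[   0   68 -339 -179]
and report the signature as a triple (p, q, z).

step 0: pivot -2 → sign −
step 1: pivot -26 → sign −
step 2: pivot -51/26 → sign −
step 3: pivot 3/17 → sign +
signature = (1, 3, 0)

Answer: (1, 3, 0)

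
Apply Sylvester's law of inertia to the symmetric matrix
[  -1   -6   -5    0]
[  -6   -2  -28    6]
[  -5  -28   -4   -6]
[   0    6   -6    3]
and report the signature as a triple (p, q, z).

Answer: (3, 1, 0)

Derivation:
step 0: pivot -1 → sign −
step 1: pivot 34 → sign +
step 2: pivot 355/17 → sign +
step 3: pivot 3/355 → sign +
signature = (3, 1, 0)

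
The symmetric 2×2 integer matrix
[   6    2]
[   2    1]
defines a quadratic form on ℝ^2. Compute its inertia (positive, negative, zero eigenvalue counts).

step 0: pivot 6 → sign +
step 1: pivot 1/3 → sign +
signature = (2, 0, 0)

Answer: (2, 0, 0)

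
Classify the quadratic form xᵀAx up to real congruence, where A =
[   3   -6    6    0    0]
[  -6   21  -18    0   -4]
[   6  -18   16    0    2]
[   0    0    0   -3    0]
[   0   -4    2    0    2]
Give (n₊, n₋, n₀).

Answer: (3, 2, 0)

Derivation:
step 0: pivot 3 → sign +
step 1: pivot 9 → sign +
step 2: pivot -3 → sign −
step 3: pivot 2/9 → sign +
step 4: pivot -2 → sign −
signature = (3, 2, 0)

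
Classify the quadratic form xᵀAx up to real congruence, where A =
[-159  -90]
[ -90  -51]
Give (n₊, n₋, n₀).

step 0: pivot -159 → sign −
step 1: pivot -3/53 → sign −
signature = (0, 2, 0)

Answer: (0, 2, 0)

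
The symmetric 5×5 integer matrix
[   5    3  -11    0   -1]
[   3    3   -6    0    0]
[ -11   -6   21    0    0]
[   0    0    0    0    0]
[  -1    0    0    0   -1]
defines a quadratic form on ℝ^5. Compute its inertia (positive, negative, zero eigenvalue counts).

Answer: (3, 1, 1)

Derivation:
step 0: pivot 5 → sign +
step 1: pivot 6/5 → sign +
step 2: pivot -7/2 → sign −
step 3: pivot 2/7 → sign +
step 4: row/col 4 already zero → sign 0
signature = (3, 1, 1)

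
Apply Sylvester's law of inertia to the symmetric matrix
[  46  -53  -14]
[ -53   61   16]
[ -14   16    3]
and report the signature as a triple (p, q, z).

Answer: (1, 2, 0)

Derivation:
step 0: pivot 46 → sign +
step 1: pivot -3/46 → sign −
step 2: pivot -1 → sign −
signature = (1, 2, 0)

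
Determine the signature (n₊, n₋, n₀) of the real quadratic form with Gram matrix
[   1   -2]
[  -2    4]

step 0: pivot 1 → sign +
step 1: row/col 1 already zero → sign 0
signature = (1, 0, 1)

Answer: (1, 0, 1)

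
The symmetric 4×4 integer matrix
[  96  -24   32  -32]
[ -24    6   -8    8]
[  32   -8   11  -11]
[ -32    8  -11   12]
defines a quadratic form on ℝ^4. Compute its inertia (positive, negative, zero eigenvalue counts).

step 0: pivot 96 → sign +
step 1: pivot 1/3 → sign +
step 2: pivot 1 → sign +
step 3: row/col 3 already zero → sign 0
signature = (3, 0, 1)

Answer: (3, 0, 1)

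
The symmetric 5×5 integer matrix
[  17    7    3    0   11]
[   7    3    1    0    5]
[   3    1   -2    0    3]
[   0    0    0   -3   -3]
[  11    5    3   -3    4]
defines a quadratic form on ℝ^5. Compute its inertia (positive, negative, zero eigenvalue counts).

step 0: pivot 17 → sign +
step 1: pivot 2/17 → sign +
step 2: pivot -3 → sign −
step 3: pivot -3 → sign −
step 4: pivot -2/3 → sign −
signature = (2, 3, 0)

Answer: (2, 3, 0)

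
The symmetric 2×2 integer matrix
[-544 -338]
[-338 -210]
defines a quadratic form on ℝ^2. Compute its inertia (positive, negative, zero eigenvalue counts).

Answer: (1, 1, 0)

Derivation:
step 0: pivot -544 → sign −
step 1: pivot 1/136 → sign +
signature = (1, 1, 0)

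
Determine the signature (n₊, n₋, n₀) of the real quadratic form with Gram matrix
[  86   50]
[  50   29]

step 0: pivot 86 → sign +
step 1: pivot -3/43 → sign −
signature = (1, 1, 0)

Answer: (1, 1, 0)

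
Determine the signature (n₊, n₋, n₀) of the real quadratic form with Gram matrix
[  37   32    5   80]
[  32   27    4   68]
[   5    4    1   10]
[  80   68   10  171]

step 0: pivot 37 → sign +
step 1: pivot -25/37 → sign −
step 2: pivot 12/25 → sign +
step 3: row/col 3 already zero → sign 0
signature = (2, 1, 1)

Answer: (2, 1, 1)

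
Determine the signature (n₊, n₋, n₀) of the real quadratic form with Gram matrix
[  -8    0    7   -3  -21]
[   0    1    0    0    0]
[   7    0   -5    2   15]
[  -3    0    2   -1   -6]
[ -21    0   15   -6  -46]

Answer: (2, 3, 0)

Derivation:
step 0: pivot -8 → sign −
step 1: pivot 1 → sign +
step 2: pivot 9/8 → sign +
step 3: pivot -2/9 → sign −
step 4: pivot -1 → sign −
signature = (2, 3, 0)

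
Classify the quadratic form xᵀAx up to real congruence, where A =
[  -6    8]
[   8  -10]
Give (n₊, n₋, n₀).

step 0: pivot -6 → sign −
step 1: pivot 2/3 → sign +
signature = (1, 1, 0)

Answer: (1, 1, 0)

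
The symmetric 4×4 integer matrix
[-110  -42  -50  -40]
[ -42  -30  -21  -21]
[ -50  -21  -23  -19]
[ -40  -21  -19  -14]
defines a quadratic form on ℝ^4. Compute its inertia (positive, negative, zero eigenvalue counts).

Answer: (1, 3, 0)

Derivation:
step 0: pivot -110 → sign −
step 1: pivot -768/55 → sign −
step 2: pivot -3/256 → sign −
step 3: pivot 3 → sign +
signature = (1, 3, 0)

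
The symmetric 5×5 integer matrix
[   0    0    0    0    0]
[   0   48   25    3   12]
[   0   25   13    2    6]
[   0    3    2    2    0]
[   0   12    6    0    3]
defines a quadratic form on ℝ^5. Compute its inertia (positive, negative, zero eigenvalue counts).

step 0: pivot 48 → sign +
step 1: pivot -1/48 → sign −
step 2: pivot 11 → sign +
step 3: pivot -3/11 → sign −
step 4: row/col 4 already zero → sign 0
signature = (2, 2, 1)

Answer: (2, 2, 1)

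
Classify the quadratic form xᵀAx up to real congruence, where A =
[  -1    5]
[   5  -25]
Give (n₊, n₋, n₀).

step 0: pivot -1 → sign −
step 1: row/col 1 already zero → sign 0
signature = (0, 1, 1)

Answer: (0, 1, 1)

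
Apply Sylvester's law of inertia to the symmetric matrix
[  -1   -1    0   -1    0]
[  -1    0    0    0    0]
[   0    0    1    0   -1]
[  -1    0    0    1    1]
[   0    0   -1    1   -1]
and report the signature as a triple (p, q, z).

Answer: (3, 2, 0)

Derivation:
step 0: pivot -1 → sign −
step 1: pivot 1 → sign +
step 2: pivot 1 → sign +
step 3: pivot 1 → sign +
step 4: pivot -3 → sign −
signature = (3, 2, 0)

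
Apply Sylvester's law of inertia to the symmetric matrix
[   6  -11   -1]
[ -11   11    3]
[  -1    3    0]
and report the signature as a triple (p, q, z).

step 0: pivot 6 → sign +
step 1: pivot -55/6 → sign −
step 2: pivot -1/55 → sign −
signature = (1, 2, 0)

Answer: (1, 2, 0)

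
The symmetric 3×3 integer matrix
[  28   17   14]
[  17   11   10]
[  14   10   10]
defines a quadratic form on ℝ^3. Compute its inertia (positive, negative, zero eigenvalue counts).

Answer: (2, 1, 0)

Derivation:
step 0: pivot 28 → sign +
step 1: pivot 19/28 → sign +
step 2: pivot -6/19 → sign −
signature = (2, 1, 0)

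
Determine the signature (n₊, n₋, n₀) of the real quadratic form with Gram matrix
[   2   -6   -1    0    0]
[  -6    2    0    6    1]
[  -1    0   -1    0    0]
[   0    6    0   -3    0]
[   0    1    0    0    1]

Answer: (3, 2, 0)

Derivation:
step 0: pivot 2 → sign +
step 1: pivot -16 → sign −
step 2: pivot -15/16 → sign −
step 3: pivot 3/5 → sign +
step 4: pivot 1/2 → sign +
signature = (3, 2, 0)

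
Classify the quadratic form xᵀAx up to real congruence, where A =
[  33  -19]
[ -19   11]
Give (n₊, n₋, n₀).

step 0: pivot 33 → sign +
step 1: pivot 2/33 → sign +
signature = (2, 0, 0)

Answer: (2, 0, 0)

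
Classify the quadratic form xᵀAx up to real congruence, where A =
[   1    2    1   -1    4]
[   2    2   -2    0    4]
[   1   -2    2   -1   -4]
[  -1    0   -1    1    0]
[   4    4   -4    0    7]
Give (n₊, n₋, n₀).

Answer: (3, 2, 0)

Derivation:
step 0: pivot 1 → sign +
step 1: pivot -2 → sign −
step 2: pivot 9 → sign +
step 3: pivot 2/9 → sign +
step 4: pivot -1 → sign −
signature = (3, 2, 0)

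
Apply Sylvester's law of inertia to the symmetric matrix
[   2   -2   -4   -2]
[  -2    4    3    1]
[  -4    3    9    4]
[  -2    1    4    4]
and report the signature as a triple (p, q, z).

Answer: (4, 0, 0)

Derivation:
step 0: pivot 2 → sign +
step 1: pivot 2 → sign +
step 2: pivot 1/2 → sign +
step 3: pivot 1 → sign +
signature = (4, 0, 0)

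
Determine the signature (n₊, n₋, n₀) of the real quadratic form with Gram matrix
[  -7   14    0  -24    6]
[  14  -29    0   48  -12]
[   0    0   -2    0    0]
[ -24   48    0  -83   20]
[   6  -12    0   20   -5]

Answer: (1, 4, 0)

Derivation:
step 0: pivot -7 → sign −
step 1: pivot -1 → sign −
step 2: pivot -2 → sign −
step 3: pivot -5/7 → sign −
step 4: pivot 3/5 → sign +
signature = (1, 4, 0)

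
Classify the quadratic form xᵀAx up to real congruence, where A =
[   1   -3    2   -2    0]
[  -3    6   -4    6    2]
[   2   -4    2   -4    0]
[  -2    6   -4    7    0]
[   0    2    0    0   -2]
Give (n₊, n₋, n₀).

step 0: pivot 1 → sign +
step 1: pivot -3 → sign −
step 2: pivot -2/3 → sign −
step 3: pivot 3 → sign +
step 4: pivot 2 → sign +
signature = (3, 2, 0)

Answer: (3, 2, 0)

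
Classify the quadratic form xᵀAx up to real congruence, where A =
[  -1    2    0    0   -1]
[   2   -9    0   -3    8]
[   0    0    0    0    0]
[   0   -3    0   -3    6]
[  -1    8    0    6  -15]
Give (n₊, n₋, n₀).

Answer: (0, 4, 1)

Derivation:
step 0: pivot -1 → sign −
step 1: pivot -5 → sign −
step 2: pivot -6/5 → sign −
step 3: pivot -2 → sign −
step 4: row/col 4 already zero → sign 0
signature = (0, 4, 1)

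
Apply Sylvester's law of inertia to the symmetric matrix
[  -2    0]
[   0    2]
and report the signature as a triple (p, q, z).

Answer: (1, 1, 0)

Derivation:
step 0: pivot -2 → sign −
step 1: pivot 2 → sign +
signature = (1, 1, 0)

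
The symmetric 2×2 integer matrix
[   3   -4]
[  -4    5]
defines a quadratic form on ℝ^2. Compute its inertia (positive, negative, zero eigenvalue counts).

Answer: (1, 1, 0)

Derivation:
step 0: pivot 3 → sign +
step 1: pivot -1/3 → sign −
signature = (1, 1, 0)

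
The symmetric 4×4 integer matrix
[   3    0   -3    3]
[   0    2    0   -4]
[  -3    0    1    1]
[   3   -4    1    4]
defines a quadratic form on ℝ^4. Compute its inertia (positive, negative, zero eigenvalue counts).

Answer: (3, 1, 0)

Derivation:
step 0: pivot 3 → sign +
step 1: pivot 2 → sign +
step 2: pivot -2 → sign −
step 3: pivot 1 → sign +
signature = (3, 1, 0)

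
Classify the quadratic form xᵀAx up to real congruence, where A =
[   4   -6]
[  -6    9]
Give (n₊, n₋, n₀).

step 0: pivot 4 → sign +
step 1: row/col 1 already zero → sign 0
signature = (1, 0, 1)

Answer: (1, 0, 1)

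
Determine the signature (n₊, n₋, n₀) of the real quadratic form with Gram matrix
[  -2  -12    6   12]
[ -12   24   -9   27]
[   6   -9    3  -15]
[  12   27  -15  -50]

Answer: (2, 2, 0)

Derivation:
step 0: pivot -2 → sign −
step 1: pivot 96 → sign +
step 2: pivot -3/32 → sign −
step 3: pivot 1 → sign +
signature = (2, 2, 0)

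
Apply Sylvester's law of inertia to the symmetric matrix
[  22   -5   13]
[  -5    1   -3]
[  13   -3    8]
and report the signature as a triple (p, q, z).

step 0: pivot 22 → sign +
step 1: pivot -3/22 → sign −
step 2: pivot 1/3 → sign +
signature = (2, 1, 0)

Answer: (2, 1, 0)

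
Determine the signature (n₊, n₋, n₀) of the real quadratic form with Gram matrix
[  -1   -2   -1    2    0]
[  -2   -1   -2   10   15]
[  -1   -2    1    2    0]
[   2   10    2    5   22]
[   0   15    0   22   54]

step 0: pivot -1 → sign −
step 1: pivot 3 → sign +
step 2: pivot 2 → sign +
step 3: pivot -3 → sign −
step 4: pivot 1/3 → sign +
signature = (3, 2, 0)

Answer: (3, 2, 0)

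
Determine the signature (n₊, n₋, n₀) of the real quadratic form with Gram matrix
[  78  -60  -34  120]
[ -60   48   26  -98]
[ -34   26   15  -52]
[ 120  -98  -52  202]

Answer: (3, 1, 0)

Derivation:
step 0: pivot 78 → sign +
step 1: pivot 24/13 → sign +
step 2: pivot 1/6 → sign +
step 3: pivot -1/3 → sign −
signature = (3, 1, 0)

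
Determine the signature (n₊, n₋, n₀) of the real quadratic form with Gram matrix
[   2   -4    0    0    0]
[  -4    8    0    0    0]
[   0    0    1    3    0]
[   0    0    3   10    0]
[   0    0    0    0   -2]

Answer: (3, 1, 1)

Derivation:
step 0: pivot 2 → sign +
step 1: pivot 1 → sign +
step 2: pivot 1 → sign +
step 3: pivot -2 → sign −
step 4: row/col 4 already zero → sign 0
signature = (3, 1, 1)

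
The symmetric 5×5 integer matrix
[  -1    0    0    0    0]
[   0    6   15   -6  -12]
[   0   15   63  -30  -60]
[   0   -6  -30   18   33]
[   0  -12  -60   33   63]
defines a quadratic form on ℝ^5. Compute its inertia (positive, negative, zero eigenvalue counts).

Answer: (4, 1, 0)

Derivation:
step 0: pivot -1 → sign −
step 1: pivot 6 → sign +
step 2: pivot 51/2 → sign +
step 3: pivot 54/17 → sign +
step 4: pivot 1/6 → sign +
signature = (4, 1, 0)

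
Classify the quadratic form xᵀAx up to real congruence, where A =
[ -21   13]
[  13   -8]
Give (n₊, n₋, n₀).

Answer: (1, 1, 0)

Derivation:
step 0: pivot -21 → sign −
step 1: pivot 1/21 → sign +
signature = (1, 1, 0)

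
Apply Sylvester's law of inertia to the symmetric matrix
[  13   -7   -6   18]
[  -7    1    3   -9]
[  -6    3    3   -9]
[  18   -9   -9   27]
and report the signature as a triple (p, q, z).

step 0: pivot 13 → sign +
step 1: pivot -36/13 → sign −
step 2: pivot 1/4 → sign +
step 3: row/col 3 already zero → sign 0
signature = (2, 1, 1)

Answer: (2, 1, 1)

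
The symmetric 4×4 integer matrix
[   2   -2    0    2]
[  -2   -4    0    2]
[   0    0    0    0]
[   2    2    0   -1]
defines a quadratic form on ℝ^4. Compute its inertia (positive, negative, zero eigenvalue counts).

step 0: pivot 2 → sign +
step 1: pivot -6 → sign −
step 2: pivot -1/3 → sign −
step 3: row/col 3 already zero → sign 0
signature = (1, 2, 1)

Answer: (1, 2, 1)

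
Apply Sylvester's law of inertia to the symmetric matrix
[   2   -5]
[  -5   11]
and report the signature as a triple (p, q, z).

step 0: pivot 2 → sign +
step 1: pivot -3/2 → sign −
signature = (1, 1, 0)

Answer: (1, 1, 0)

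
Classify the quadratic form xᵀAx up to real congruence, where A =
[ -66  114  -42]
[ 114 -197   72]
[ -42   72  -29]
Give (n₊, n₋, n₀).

step 0: pivot -66 → sign −
step 1: pivot -1/11 → sign −
step 2: pivot 1 → sign +
signature = (1, 2, 0)

Answer: (1, 2, 0)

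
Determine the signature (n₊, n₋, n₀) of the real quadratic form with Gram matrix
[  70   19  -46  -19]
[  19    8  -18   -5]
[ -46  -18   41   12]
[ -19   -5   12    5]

step 0: pivot 70 → sign +
step 1: pivot 199/70 → sign +
step 2: pivot 15/199 → sign +
step 3: pivot -3/5 → sign −
signature = (3, 1, 0)

Answer: (3, 1, 0)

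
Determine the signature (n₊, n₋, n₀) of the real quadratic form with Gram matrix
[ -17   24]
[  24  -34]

Answer: (0, 2, 0)

Derivation:
step 0: pivot -17 → sign −
step 1: pivot -2/17 → sign −
signature = (0, 2, 0)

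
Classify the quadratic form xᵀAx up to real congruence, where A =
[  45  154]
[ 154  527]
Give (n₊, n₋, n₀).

step 0: pivot 45 → sign +
step 1: pivot -1/45 → sign −
signature = (1, 1, 0)

Answer: (1, 1, 0)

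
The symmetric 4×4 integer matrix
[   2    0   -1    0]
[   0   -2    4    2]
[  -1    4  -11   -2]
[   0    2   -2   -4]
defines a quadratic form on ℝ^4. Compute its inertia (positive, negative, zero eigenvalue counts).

Answer: (1, 3, 0)

Derivation:
step 0: pivot 2 → sign +
step 1: pivot -2 → sign −
step 2: pivot -7/2 → sign −
step 3: pivot -6/7 → sign −
signature = (1, 3, 0)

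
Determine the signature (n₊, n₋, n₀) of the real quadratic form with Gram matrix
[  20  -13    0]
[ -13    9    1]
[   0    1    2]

step 0: pivot 20 → sign +
step 1: pivot 11/20 → sign +
step 2: pivot 2/11 → sign +
signature = (3, 0, 0)

Answer: (3, 0, 0)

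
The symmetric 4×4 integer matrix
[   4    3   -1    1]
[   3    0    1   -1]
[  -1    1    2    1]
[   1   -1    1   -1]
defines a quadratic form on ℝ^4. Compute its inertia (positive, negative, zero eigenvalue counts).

Answer: (3, 1, 0)

Derivation:
step 0: pivot 4 → sign +
step 1: pivot -9/4 → sign −
step 2: pivot 28/9 → sign +
step 3: pivot 3/28 → sign +
signature = (3, 1, 0)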